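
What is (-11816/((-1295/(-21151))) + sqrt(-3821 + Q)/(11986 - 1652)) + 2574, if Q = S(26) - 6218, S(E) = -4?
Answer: -35226698/185 + 11*I*sqrt(83)/10334 ≈ -1.9041e+5 + 0.0096976*I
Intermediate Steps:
Q = -6222 (Q = -4 - 6218 = -6222)
(-11816/((-1295/(-21151))) + sqrt(-3821 + Q)/(11986 - 1652)) + 2574 = (-11816/((-1295/(-21151))) + sqrt(-3821 - 6222)/(11986 - 1652)) + 2574 = (-11816/((-1295*(-1/21151))) + sqrt(-10043)/10334) + 2574 = (-11816/1295/21151 + (11*I*sqrt(83))*(1/10334)) + 2574 = (-11816*21151/1295 + 11*I*sqrt(83)/10334) + 2574 = (-35702888/185 + 11*I*sqrt(83)/10334) + 2574 = -35226698/185 + 11*I*sqrt(83)/10334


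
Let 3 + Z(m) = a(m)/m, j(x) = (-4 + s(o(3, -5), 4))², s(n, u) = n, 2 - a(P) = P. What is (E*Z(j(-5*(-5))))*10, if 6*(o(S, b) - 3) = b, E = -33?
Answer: 12360/11 ≈ 1123.6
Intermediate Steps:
o(S, b) = 3 + b/6
a(P) = 2 - P
j(x) = 121/36 (j(x) = (-4 + (3 + (⅙)*(-5)))² = (-4 + (3 - ⅚))² = (-4 + 13/6)² = (-11/6)² = 121/36)
Z(m) = -3 + (2 - m)/m
(E*Z(j(-5*(-5))))*10 = -33*(-4 + 2/(121/36))*10 = -33*(-4 + 2*(36/121))*10 = -33*(-4 + 72/121)*10 = -33*(-412/121)*10 = (1236/11)*10 = 12360/11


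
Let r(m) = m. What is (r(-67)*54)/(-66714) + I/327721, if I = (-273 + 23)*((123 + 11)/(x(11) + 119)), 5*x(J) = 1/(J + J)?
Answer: 2546014438433/47702684998709 ≈ 0.053373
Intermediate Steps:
x(J) = 1/(10*J) (x(J) = 1/(5*(J + J)) = 1/(5*((2*J))) = (1/(2*J))/5 = 1/(10*J))
I = -3685000/13091 (I = (-273 + 23)*((123 + 11)/((⅒)/11 + 119)) = -33500/((⅒)*(1/11) + 119) = -33500/(1/110 + 119) = -33500/13091/110 = -33500*110/13091 = -250*14740/13091 = -3685000/13091 ≈ -281.49)
(r(-67)*54)/(-66714) + I/327721 = -67*54/(-66714) - 3685000/13091/327721 = -3618*(-1/66714) - 3685000/13091*1/327721 = 603/11119 - 3685000/4290195611 = 2546014438433/47702684998709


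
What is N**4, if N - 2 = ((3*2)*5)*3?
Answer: 71639296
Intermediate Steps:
N = 92 (N = 2 + ((3*2)*5)*3 = 2 + (6*5)*3 = 2 + 30*3 = 2 + 90 = 92)
N**4 = 92**4 = 71639296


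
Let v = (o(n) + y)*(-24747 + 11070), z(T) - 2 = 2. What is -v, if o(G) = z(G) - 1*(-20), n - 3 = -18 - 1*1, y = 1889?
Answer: 26164101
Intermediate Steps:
z(T) = 4 (z(T) = 2 + 2 = 4)
n = -16 (n = 3 + (-18 - 1*1) = 3 + (-18 - 1) = 3 - 19 = -16)
o(G) = 24 (o(G) = 4 - 1*(-20) = 4 + 20 = 24)
v = -26164101 (v = (24 + 1889)*(-24747 + 11070) = 1913*(-13677) = -26164101)
-v = -1*(-26164101) = 26164101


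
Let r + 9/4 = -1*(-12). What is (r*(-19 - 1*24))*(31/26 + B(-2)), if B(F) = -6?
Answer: 16125/8 ≈ 2015.6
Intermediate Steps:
r = 39/4 (r = -9/4 - 1*(-12) = -9/4 + 12 = 39/4 ≈ 9.7500)
(r*(-19 - 1*24))*(31/26 + B(-2)) = (39*(-19 - 1*24)/4)*(31/26 - 6) = (39*(-19 - 24)/4)*(31*(1/26) - 6) = ((39/4)*(-43))*(31/26 - 6) = -1677/4*(-125/26) = 16125/8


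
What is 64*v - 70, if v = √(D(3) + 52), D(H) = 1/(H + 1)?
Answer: -70 + 32*√209 ≈ 392.62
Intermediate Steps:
D(H) = 1/(1 + H)
v = √209/2 (v = √(1/(1 + 3) + 52) = √(1/4 + 52) = √(¼ + 52) = √(209/4) = √209/2 ≈ 7.2284)
64*v - 70 = 64*(√209/2) - 70 = 32*√209 - 70 = -70 + 32*√209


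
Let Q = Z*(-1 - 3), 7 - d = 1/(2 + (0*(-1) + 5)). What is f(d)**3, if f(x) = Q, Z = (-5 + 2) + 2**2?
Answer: -64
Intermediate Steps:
d = 48/7 (d = 7 - 1/(2 + (0*(-1) + 5)) = 7 - 1/(2 + (0 + 5)) = 7 - 1/(2 + 5) = 7 - 1/7 = 48/7 ≈ 6.8571)
Z = 1 (Z = -3 + 4 = 1)
Q = -4 (Q = 1*(-1 - 3) = 1*(-4) = -4)
f(x) = -4
f(d)**3 = (-4)**3 = -64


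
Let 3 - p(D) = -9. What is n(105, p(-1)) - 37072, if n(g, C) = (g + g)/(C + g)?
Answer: -1445738/39 ≈ -37070.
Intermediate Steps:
p(D) = 12 (p(D) = 3 - 1*(-9) = 3 + 9 = 12)
n(g, C) = 2*g/(C + g) (n(g, C) = (2*g)/(C + g) = 2*g/(C + g))
n(105, p(-1)) - 37072 = 2*105/(12 + 105) - 37072 = 2*105/117 - 37072 = 2*105*(1/117) - 37072 = 70/39 - 37072 = -1445738/39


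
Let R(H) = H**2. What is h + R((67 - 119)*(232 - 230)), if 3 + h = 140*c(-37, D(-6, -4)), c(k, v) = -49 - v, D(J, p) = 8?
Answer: 2833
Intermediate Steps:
h = -7983 (h = -3 + 140*(-49 - 1*8) = -3 + 140*(-49 - 8) = -3 + 140*(-57) = -3 - 7980 = -7983)
h + R((67 - 119)*(232 - 230)) = -7983 + ((67 - 119)*(232 - 230))**2 = -7983 + (-52*2)**2 = -7983 + (-104)**2 = -7983 + 10816 = 2833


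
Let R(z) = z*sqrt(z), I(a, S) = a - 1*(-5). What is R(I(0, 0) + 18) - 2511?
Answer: -2511 + 23*sqrt(23) ≈ -2400.7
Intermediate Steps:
I(a, S) = 5 + a (I(a, S) = a + 5 = 5 + a)
R(z) = z**(3/2)
R(I(0, 0) + 18) - 2511 = ((5 + 0) + 18)**(3/2) - 2511 = (5 + 18)**(3/2) - 2511 = 23**(3/2) - 2511 = 23*sqrt(23) - 2511 = -2511 + 23*sqrt(23)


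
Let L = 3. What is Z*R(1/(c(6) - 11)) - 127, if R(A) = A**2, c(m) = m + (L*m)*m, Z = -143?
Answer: -1347486/10609 ≈ -127.01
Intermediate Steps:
c(m) = m + 3*m**2 (c(m) = m + (3*m)*m = m + 3*m**2)
Z*R(1/(c(6) - 11)) - 127 = -143/(6*(1 + 3*6) - 11)**2 - 127 = -143/(6*(1 + 18) - 11)**2 - 127 = -143/(6*19 - 11)**2 - 127 = -143/(114 - 11)**2 - 127 = -143*(1/103)**2 - 127 = -143*1/10609 - 127 = -143/10609 - 127 = -1347486/10609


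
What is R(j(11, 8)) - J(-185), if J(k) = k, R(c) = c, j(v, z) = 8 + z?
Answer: 201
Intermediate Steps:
R(j(11, 8)) - J(-185) = (8 + 8) - 1*(-185) = 16 + 185 = 201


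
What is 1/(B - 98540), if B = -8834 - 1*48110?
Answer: -1/155484 ≈ -6.4315e-6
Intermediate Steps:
B = -56944 (B = -8834 - 48110 = -56944)
1/(B - 98540) = 1/(-56944 - 98540) = 1/(-155484) = -1/155484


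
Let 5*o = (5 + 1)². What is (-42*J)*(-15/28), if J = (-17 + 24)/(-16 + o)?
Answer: -1575/88 ≈ -17.898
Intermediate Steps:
o = 36/5 (o = (5 + 1)²/5 = (⅕)*6² = (⅕)*36 = 36/5 ≈ 7.2000)
J = -35/44 (J = (-17 + 24)/(-16 + 36/5) = 7/(-44/5) = 7*(-5/44) = -35/44 ≈ -0.79545)
(-42*J)*(-15/28) = (-42*(-35/44))*(-15/28) = 735*(-15*1/28)/22 = (735/22)*(-15/28) = -1575/88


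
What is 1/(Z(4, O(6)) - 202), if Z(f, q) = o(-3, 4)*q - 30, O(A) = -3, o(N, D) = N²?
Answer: -1/259 ≈ -0.0038610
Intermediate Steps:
Z(f, q) = -30 + 9*q (Z(f, q) = (-3)²*q - 30 = 9*q - 30 = -30 + 9*q)
1/(Z(4, O(6)) - 202) = 1/((-30 + 9*(-3)) - 202) = 1/((-30 - 27) - 202) = 1/(-57 - 202) = 1/(-259) = -1/259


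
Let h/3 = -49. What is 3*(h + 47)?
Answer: -300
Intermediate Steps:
h = -147 (h = 3*(-49) = -147)
3*(h + 47) = 3*(-147 + 47) = 3*(-100) = -300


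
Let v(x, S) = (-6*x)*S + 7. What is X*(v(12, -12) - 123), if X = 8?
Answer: 5984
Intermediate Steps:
v(x, S) = 7 - 6*S*x (v(x, S) = -6*S*x + 7 = 7 - 6*S*x)
X*(v(12, -12) - 123) = 8*((7 - 6*(-12)*12) - 123) = 8*((7 + 864) - 123) = 8*(871 - 123) = 8*748 = 5984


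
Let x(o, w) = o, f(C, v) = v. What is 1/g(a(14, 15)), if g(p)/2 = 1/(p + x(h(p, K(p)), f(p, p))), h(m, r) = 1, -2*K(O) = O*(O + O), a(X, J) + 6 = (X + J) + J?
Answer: 39/2 ≈ 19.500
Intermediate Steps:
a(X, J) = -6 + X + 2*J (a(X, J) = -6 + ((X + J) + J) = -6 + ((J + X) + J) = -6 + (X + 2*J) = -6 + X + 2*J)
K(O) = -O² (K(O) = -O*(O + O)/2 = -O*2*O/2 = -O²)
g(p) = 2/(1 + p) (g(p) = 2/(p + 1) = 2/(1 + p))
1/g(a(14, 15)) = 1/(2/(1 + (-6 + 14 + 2*15))) = 1/(2/(1 + (-6 + 14 + 30))) = 1/(2/(1 + 38)) = 1/(2/39) = 39/2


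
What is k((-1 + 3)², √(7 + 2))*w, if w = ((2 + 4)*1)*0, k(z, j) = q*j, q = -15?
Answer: 0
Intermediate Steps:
k(z, j) = -15*j
w = 0 (w = (6*1)*0 = 6*0 = 0)
k((-1 + 3)², √(7 + 2))*w = -15*√(7 + 2)*0 = -15*√9*0 = -15*3*0 = -45*0 = 0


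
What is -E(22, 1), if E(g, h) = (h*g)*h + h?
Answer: -23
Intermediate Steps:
E(g, h) = h + g*h² (E(g, h) = (g*h)*h + h = g*h² + h = h + g*h²)
-E(22, 1) = -(1 + 22*1) = -(1 + 22) = -23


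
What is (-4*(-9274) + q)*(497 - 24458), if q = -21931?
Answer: -363368565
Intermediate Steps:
(-4*(-9274) + q)*(497 - 24458) = (-4*(-9274) - 21931)*(497 - 24458) = (37096 - 21931)*(-23961) = 15165*(-23961) = -363368565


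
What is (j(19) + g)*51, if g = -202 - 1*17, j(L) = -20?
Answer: -12189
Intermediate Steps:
g = -219 (g = -202 - 17 = -219)
(j(19) + g)*51 = (-20 - 219)*51 = -239*51 = -12189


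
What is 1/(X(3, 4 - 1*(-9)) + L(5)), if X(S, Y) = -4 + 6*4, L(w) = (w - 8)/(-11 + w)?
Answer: 2/41 ≈ 0.048781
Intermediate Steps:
L(w) = (-8 + w)/(-11 + w)
X(S, Y) = 20 (X(S, Y) = -4 + 24 = 20)
1/(X(3, 4 - 1*(-9)) + L(5)) = 1/(20 + (-8 + 5)/(-11 + 5)) = 1/(20 - 3/(-6)) = 1/(20 - ⅙*(-3)) = 1/(20 + ½) = 1/(41/2) = 2/41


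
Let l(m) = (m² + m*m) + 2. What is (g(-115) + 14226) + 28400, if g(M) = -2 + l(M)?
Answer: 69076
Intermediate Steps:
l(m) = 2 + 2*m² (l(m) = (m² + m²) + 2 = 2*m² + 2 = 2 + 2*m²)
g(M) = 2*M² (g(M) = -2 + (2 + 2*M²) = 2*M²)
(g(-115) + 14226) + 28400 = (2*(-115)² + 14226) + 28400 = (2*13225 + 14226) + 28400 = (26450 + 14226) + 28400 = 40676 + 28400 = 69076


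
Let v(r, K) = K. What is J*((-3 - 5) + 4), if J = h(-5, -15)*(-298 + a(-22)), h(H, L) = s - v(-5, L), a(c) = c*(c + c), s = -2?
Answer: -34840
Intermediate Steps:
a(c) = 2*c**2 (a(c) = c*(2*c) = 2*c**2)
h(H, L) = -2 - L
J = 8710 (J = (-2 - 1*(-15))*(-298 + 2*(-22)**2) = (-2 + 15)*(-298 + 2*484) = 13*(-298 + 968) = 13*670 = 8710)
J*((-3 - 5) + 4) = 8710*((-3 - 5) + 4) = 8710*(-8 + 4) = 8710*(-4) = -34840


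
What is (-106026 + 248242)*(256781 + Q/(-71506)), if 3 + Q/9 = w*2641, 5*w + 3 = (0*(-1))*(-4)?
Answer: 6528210902508176/178765 ≈ 3.6518e+10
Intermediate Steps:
w = -⅗ (w = -⅗ + ((0*(-1))*(-4))/5 = -⅗ + (0*(-4))/5 = -⅗ + (⅕)*0 = -⅗ + 0 = -⅗ ≈ -0.60000)
Q = -71442/5 (Q = -27 + 9*(-⅗*2641) = -27 + 9*(-7923/5) = -27 - 71307/5 = -71442/5 ≈ -14288.)
(-106026 + 248242)*(256781 + Q/(-71506)) = (-106026 + 248242)*(256781 - 71442/5/(-71506)) = 142216*(256781 - 71442/5*(-1/71506)) = 142216*(256781 + 35721/178765) = 142216*(45903491186/178765) = 6528210902508176/178765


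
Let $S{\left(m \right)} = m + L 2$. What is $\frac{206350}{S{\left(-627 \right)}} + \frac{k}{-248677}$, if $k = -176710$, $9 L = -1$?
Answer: $- \frac{92166592520}{280756333} \approx -328.28$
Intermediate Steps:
$L = - \frac{1}{9}$ ($L = \frac{1}{9} \left(-1\right) = - \frac{1}{9} \approx -0.11111$)
$S{\left(m \right)} = - \frac{2}{9} + m$ ($S{\left(m \right)} = m - \frac{2}{9} = - \frac{2}{9} + m$)
$\frac{206350}{S{\left(-627 \right)}} + \frac{k}{-248677} = \frac{206350}{- \frac{2}{9} - 627} - \frac{176710}{-248677} = \frac{206350}{- \frac{5645}{9}} - - \frac{176710}{248677} = 206350 \left(- \frac{9}{5645}\right) + \frac{176710}{248677} = - \frac{371430}{1129} + \frac{176710}{248677} = - \frac{92166592520}{280756333}$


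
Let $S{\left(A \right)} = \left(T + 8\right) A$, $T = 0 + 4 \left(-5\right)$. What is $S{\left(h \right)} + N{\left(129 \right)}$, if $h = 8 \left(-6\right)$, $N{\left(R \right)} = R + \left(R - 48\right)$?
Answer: $786$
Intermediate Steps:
$N{\left(R \right)} = -48 + 2 R$ ($N{\left(R \right)} = R + \left(-48 + R\right) = -48 + 2 R$)
$h = -48$
$T = -20$ ($T = 0 - 20 = -20$)
$S{\left(A \right)} = - 12 A$ ($S{\left(A \right)} = \left(-20 + 8\right) A = - 12 A$)
$S{\left(h \right)} + N{\left(129 \right)} = \left(-12\right) \left(-48\right) + \left(-48 + 2 \cdot 129\right) = 576 + \left(-48 + 258\right) = 576 + 210 = 786$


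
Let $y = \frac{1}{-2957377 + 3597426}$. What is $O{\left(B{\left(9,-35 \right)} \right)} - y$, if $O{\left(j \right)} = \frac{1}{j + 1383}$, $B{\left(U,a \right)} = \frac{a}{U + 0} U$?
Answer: $\frac{638701}{862786052} \approx 0.00074028$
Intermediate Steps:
$B{\left(U,a \right)} = a$ ($B{\left(U,a \right)} = \frac{a}{U} U = a$)
$O{\left(j \right)} = \frac{1}{1383 + j}$
$y = \frac{1}{640049} \approx 1.5624 \cdot 10^{-6}$
$O{\left(B{\left(9,-35 \right)} \right)} - y = \frac{1}{1383 - 35} - \frac{1}{640049} = \frac{1}{1348} - \frac{1}{640049} = \frac{638701}{862786052}$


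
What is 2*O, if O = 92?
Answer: 184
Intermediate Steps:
2*O = 2*92 = 184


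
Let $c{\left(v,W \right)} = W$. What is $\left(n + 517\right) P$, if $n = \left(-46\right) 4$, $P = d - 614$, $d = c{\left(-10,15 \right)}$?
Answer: $-199467$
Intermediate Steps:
$d = 15$
$P = -599$ ($P = 15 - 614 = -599$)
$n = -184$
$\left(n + 517\right) P = \left(-184 + 517\right) \left(-599\right) = 333 \left(-599\right) = -199467$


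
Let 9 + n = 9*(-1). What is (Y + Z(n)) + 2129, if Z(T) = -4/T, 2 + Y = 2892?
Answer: 45173/9 ≈ 5019.2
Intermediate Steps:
Y = 2890 (Y = -2 + 2892 = 2890)
n = -18 (n = -9 + 9*(-1) = -9 - 9 = -18)
(Y + Z(n)) + 2129 = (2890 - 4/(-18)) + 2129 = (2890 - 4*(-1/18)) + 2129 = (2890 + 2/9) + 2129 = 26012/9 + 2129 = 45173/9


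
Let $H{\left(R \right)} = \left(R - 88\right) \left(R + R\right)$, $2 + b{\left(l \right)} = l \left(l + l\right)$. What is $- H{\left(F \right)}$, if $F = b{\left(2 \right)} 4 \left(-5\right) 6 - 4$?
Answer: $-1175776$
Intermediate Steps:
$b{\left(l \right)} = -2 + 2 l^{2}$ ($b{\left(l \right)} = -2 + l \left(l + l\right) = -2 + l 2 l = -2 + 2 l^{2}$)
$F = -724$ ($F = \left(-2 + 2 \cdot 2^{2}\right) 4 \left(-5\right) 6 - 4 = \left(-2 + 2 \cdot 4\right) 4 \left(-5\right) 6 - 4 = \left(-2 + 8\right) 4 \left(-5\right) 6 - 4 = 6 \cdot 4 \left(-5\right) 6 - 4 = 24 \left(-5\right) 6 - 4 = \left(-120\right) 6 - 4 = -720 - 4 = -724$)
$H{\left(R \right)} = 2 R \left(-88 + R\right)$ ($H{\left(R \right)} = \left(-88 + R\right) 2 R = 2 R \left(-88 + R\right)$)
$- H{\left(F \right)} = - 2 \left(-724\right) \left(-88 - 724\right) = - 2 \left(-724\right) \left(-812\right) = \left(-1\right) 1175776 = -1175776$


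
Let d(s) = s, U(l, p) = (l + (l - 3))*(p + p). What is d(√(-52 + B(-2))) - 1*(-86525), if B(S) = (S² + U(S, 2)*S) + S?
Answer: 86525 + √6 ≈ 86528.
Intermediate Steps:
U(l, p) = 2*p*(-3 + 2*l) (U(l, p) = (l + (-3 + l))*(2*p) = (-3 + 2*l)*(2*p) = 2*p*(-3 + 2*l))
B(S) = S + S² + S*(-12 + 8*S) (B(S) = (S² + (2*2*(-3 + 2*S))*S) + S = (S² + (-12 + 8*S)*S) + S = (S² + S*(-12 + 8*S)) + S = S + S² + S*(-12 + 8*S))
d(√(-52 + B(-2))) - 1*(-86525) = √(-52 - 2*(-11 + 9*(-2))) - 1*(-86525) = √(-52 - 2*(-11 - 18)) + 86525 = √(-52 - 2*(-29)) + 86525 = √(-52 + 58) + 86525 = √6 + 86525 = 86525 + √6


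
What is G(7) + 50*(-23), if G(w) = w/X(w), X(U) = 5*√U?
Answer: -1150 + √7/5 ≈ -1149.5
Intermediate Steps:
G(w) = √w/5 (G(w) = w/((5*√w)) = w*(1/(5*√w)) = √w/5)
G(7) + 50*(-23) = √7/5 + 50*(-23) = √7/5 - 1150 = -1150 + √7/5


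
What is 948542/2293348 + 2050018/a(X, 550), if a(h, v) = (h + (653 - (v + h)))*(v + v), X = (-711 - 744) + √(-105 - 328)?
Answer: 300554655554/16239770525 ≈ 18.507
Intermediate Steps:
X = -1455 + I*√433 (X = -1455 + √(-433) = -1455 + I*√433 ≈ -1455.0 + 20.809*I)
a(h, v) = 2*v*(653 - v) (a(h, v) = (h + (653 - (h + v)))*(2*v) = (h + (653 + (-h - v)))*(2*v) = (h + (653 - h - v))*(2*v) = (653 - v)*(2*v) = 2*v*(653 - v))
948542/2293348 + 2050018/a(X, 550) = 948542/2293348 + 2050018/((2*550*(653 - 1*550))) = 948542*(1/2293348) + 2050018/((2*550*(653 - 550))) = 474271/1146674 + 2050018/((2*550*103)) = 474271/1146674 + 2050018/113300 = 474271/1146674 + 2050018*(1/113300) = 474271/1146674 + 1025009/56650 = 300554655554/16239770525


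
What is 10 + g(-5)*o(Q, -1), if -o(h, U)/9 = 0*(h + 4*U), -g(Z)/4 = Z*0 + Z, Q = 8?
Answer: 10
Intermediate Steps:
g(Z) = -4*Z (g(Z) = -4*(Z*0 + Z) = -4*(0 + Z) = -4*Z)
o(h, U) = 0 (o(h, U) = -0*(h + 4*U) = -9*0 = 0)
10 + g(-5)*o(Q, -1) = 10 - 4*(-5)*0 = 10 + 20*0 = 10 + 0 = 10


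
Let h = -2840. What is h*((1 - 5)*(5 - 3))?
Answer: 22720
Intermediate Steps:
h*((1 - 5)*(5 - 3)) = -2840*(1 - 5)*(5 - 3) = -(-11360)*2 = -2840*(-8) = 22720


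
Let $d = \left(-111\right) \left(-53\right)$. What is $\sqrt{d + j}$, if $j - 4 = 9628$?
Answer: $\sqrt{15515} \approx 124.56$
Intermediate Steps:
$j = 9632$ ($j = 4 + 9628 = 9632$)
$d = 5883$
$\sqrt{d + j} = \sqrt{5883 + 9632} = \sqrt{15515}$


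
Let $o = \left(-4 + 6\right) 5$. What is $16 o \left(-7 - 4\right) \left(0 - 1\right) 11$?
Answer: $19360$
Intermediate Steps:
$o = 10$ ($o = 2 \cdot 5 = 10$)
$16 o \left(-7 - 4\right) \left(0 - 1\right) 11 = 16 \cdot 10 \left(-7 - 4\right) \left(0 - 1\right) 11 = 160 \left(\left(-11\right) \left(-1\right)\right) 11 = 160 \cdot 11 \cdot 11 = 1760 \cdot 11 = 19360$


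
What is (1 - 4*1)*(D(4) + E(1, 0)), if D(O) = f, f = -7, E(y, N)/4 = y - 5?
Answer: 69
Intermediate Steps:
E(y, N) = -20 + 4*y (E(y, N) = 4*(y - 5) = 4*(-5 + y) = -20 + 4*y)
D(O) = -7
(1 - 4*1)*(D(4) + E(1, 0)) = (1 - 4*1)*(-7 + (-20 + 4*1)) = (1 - 4)*(-7 + (-20 + 4)) = -3*(-7 - 16) = -3*(-23) = 69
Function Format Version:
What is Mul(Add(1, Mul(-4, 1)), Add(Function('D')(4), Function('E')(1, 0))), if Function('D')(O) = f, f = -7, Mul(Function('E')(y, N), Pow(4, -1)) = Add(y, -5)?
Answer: 69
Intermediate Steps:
Function('E')(y, N) = Add(-20, Mul(4, y)) (Function('E')(y, N) = Mul(4, Add(y, -5)) = Mul(4, Add(-5, y)) = Add(-20, Mul(4, y)))
Function('D')(O) = -7
Mul(Add(1, Mul(-4, 1)), Add(Function('D')(4), Function('E')(1, 0))) = Mul(Add(1, Mul(-4, 1)), Add(-7, Add(-20, Mul(4, 1)))) = Mul(Add(1, -4), Add(-7, Add(-20, 4))) = Mul(-3, Add(-7, -16)) = Mul(-3, -23) = 69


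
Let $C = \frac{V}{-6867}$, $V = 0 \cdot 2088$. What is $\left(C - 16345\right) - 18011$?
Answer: $-34356$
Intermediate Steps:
$V = 0$
$C = 0$ ($C = \frac{0}{-6867} = 0 \left(- \frac{1}{6867}\right) = 0$)
$\left(C - 16345\right) - 18011 = \left(0 - 16345\right) - 18011 = -16345 - 18011 = -34356$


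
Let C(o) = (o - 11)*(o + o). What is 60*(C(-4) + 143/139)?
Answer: 1009380/139 ≈ 7261.7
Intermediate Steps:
C(o) = 2*o*(-11 + o) (C(o) = (-11 + o)*(2*o) = 2*o*(-11 + o))
60*(C(-4) + 143/139) = 60*(2*(-4)*(-11 - 4) + 143/139) = 60*(2*(-4)*(-15) + 143*(1/139)) = 60*(120 + 143/139) = 60*(16823/139) = 1009380/139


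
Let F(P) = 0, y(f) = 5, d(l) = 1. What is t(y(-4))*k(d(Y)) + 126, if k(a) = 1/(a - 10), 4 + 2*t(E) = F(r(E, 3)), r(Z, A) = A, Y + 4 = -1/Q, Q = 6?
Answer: 1136/9 ≈ 126.22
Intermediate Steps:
Y = -25/6 (Y = -4 - 1/6 = -25/6 ≈ -4.1667)
t(E) = -2 (t(E) = -2 + (1/2)*0 = -2 + 0 = -2)
k(a) = 1/(-10 + a)
t(y(-4))*k(d(Y)) + 126 = -2/(-10 + 1) + 126 = -2/(-9) + 126 = -2*(-1/9) + 126 = 2/9 + 126 = 1136/9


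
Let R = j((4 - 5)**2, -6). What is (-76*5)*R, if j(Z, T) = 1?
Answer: -380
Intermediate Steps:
R = 1
(-76*5)*R = -76*5*1 = -380*1 = -380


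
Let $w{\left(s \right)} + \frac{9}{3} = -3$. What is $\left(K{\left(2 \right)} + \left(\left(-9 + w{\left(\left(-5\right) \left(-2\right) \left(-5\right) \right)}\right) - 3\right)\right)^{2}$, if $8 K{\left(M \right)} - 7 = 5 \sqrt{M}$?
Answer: $\frac{18819}{64} - \frac{685 \sqrt{2}}{32} \approx 263.77$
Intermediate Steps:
$K{\left(M \right)} = \frac{7}{8} + \frac{5 \sqrt{M}}{8}$
$w{\left(s \right)} = -6$ ($w{\left(s \right)} = -3 - 3 = -6$)
$\left(K{\left(2 \right)} + \left(\left(-9 + w{\left(\left(-5\right) \left(-2\right) \left(-5\right) \right)}\right) - 3\right)\right)^{2} = \left(\left(\frac{7}{8} + \frac{5 \sqrt{2}}{8}\right) - 18\right)^{2} = \left(- \frac{137}{8} + \frac{5 \sqrt{2}}{8}\right)^{2}$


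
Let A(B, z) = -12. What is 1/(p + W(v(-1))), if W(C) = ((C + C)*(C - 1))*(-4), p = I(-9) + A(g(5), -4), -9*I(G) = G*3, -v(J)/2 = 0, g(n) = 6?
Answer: -⅑ ≈ -0.11111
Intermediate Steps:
v(J) = 0 (v(J) = -2*0 = 0)
I(G) = -G/3 (I(G) = -G*3/9 = -G/3)
p = -9 (p = -⅓*(-9) - 12 = 3 - 12 = -9)
W(C) = -8*C*(-1 + C) (W(C) = ((2*C)*(-1 + C))*(-4) = (2*C*(-1 + C))*(-4) = -8*C*(-1 + C))
1/(p + W(v(-1))) = 1/(-9 + 8*0*(1 - 1*0)) = 1/(-9 + 8*0*(1 + 0)) = 1/(-9 + 8*0*1) = 1/(-9 + 0) = 1/(-9) = -⅑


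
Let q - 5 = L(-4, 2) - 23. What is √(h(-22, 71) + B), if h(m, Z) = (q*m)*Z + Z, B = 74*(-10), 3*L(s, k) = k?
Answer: √237651/3 ≈ 162.50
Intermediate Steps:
L(s, k) = k/3
q = -52/3 (q = 5 + ((⅓)*2 - 23) = 5 + (⅔ - 23) = 5 - 67/3 = -52/3 ≈ -17.333)
B = -740
h(m, Z) = Z - 52*Z*m/3 (h(m, Z) = (-52*m/3)*Z + Z = -52*Z*m/3 + Z = Z - 52*Z*m/3)
√(h(-22, 71) + B) = √((⅓)*71*(3 - 52*(-22)) - 740) = √((⅓)*71*(3 + 1144) - 740) = √((⅓)*71*1147 - 740) = √(81437/3 - 740) = √(79217/3) = √237651/3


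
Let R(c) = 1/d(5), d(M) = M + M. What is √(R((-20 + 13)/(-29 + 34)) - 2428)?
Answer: I*√242790/10 ≈ 49.274*I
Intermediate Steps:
d(M) = 2*M
R(c) = ⅒ (R(c) = 1/(2*5) = 1/10 = ⅒)
√(R((-20 + 13)/(-29 + 34)) - 2428) = √(⅒ - 2428) = √(-24279/10) = I*√242790/10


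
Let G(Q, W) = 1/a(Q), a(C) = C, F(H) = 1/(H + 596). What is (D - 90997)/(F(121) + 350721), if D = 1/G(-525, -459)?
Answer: -32810637/125733479 ≈ -0.26095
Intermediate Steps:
F(H) = 1/(596 + H)
G(Q, W) = 1/Q
D = -525 (D = 1/(1/(-525)) = 1/(-1/525) = -525)
(D - 90997)/(F(121) + 350721) = (-525 - 90997)/(1/(596 + 121) + 350721) = -91522/(1/717 + 350721) = -91522/251466958/717 = -91522*717/251466958 = -32810637/125733479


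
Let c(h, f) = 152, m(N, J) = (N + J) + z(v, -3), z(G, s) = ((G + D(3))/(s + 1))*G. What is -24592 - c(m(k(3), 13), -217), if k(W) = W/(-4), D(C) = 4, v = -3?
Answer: -24744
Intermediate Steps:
k(W) = -W/4 (k(W) = W*(-1/4) = -W/4)
z(G, s) = G*(4 + G)/(1 + s) (z(G, s) = ((G + 4)/(s + 1))*G = ((4 + G)/(1 + s))*G = G*(4 + G)/(1 + s))
m(N, J) = 3/2 + J + N (m(N, J) = (N + J) - 3*(4 - 3)/(1 - 3) = (J + N) - 3*1/(-2) = (J + N) - 3*(-1/2)*1 = (J + N) + 3/2 = 3/2 + J + N)
-24592 - c(m(k(3), 13), -217) = -24592 - 1*152 = -24592 - 152 = -24744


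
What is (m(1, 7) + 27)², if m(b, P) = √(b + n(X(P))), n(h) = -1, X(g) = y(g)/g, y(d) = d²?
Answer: 729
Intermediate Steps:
X(g) = g (X(g) = g²/g = g)
m(b, P) = √(-1 + b) (m(b, P) = √(b - 1) = √(-1 + b))
(m(1, 7) + 27)² = (√(-1 + 1) + 27)² = (√0 + 27)² = (0 + 27)² = 27² = 729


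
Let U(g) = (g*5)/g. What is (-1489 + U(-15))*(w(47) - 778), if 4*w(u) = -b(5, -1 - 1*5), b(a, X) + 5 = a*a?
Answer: 1161972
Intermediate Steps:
b(a, X) = -5 + a**2 (b(a, X) = -5 + a*a = -5 + a**2)
w(u) = -5 (w(u) = (-(-5 + 5**2))/4 = (-(-5 + 25))/4 = (-1*20)/4 = (1/4)*(-20) = -5)
U(g) = 5 (U(g) = (5*g)/g = 5)
(-1489 + U(-15))*(w(47) - 778) = (-1489 + 5)*(-5 - 778) = -1484*(-783) = 1161972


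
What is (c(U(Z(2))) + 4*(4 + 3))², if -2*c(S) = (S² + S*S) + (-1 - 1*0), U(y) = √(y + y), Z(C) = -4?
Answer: 5329/4 ≈ 1332.3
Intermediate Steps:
U(y) = √2*√y (U(y) = √(2*y) = √2*√y)
c(S) = ½ - S² (c(S) = -((S² + S*S) + (-1 - 1*0))/2 = -((S² + S²) + (-1 + 0))/2 = -(2*S² - 1)/2 = -(-1 + 2*S²)/2 = ½ - S²)
(c(U(Z(2))) + 4*(4 + 3))² = ((½ - (√2*√(-4))²) + 4*(4 + 3))² = ((½ - (√2*(2*I))²) + 4*7)² = ((½ - (2*I*√2)²) + 28)² = ((½ - 1*(-8)) + 28)² = ((½ + 8) + 28)² = (17/2 + 28)² = (73/2)² = 5329/4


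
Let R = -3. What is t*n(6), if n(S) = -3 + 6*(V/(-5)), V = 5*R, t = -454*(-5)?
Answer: 34050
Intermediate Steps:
t = 2270
V = -15 (V = 5*(-3) = -15)
n(S) = 15 (n(S) = -3 + 6*(-15/(-5)) = -3 + 6*(-15*(-1/5)) = -3 + 6*3 = -3 + 18 = 15)
t*n(6) = 2270*15 = 34050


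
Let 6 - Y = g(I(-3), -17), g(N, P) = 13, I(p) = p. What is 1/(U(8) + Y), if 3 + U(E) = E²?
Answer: 1/54 ≈ 0.018519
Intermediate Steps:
U(E) = -3 + E²
Y = -7 (Y = 6 - 1*13 = 6 - 13 = -7)
1/(U(8) + Y) = 1/((-3 + 8²) - 7) = 1/((-3 + 64) - 7) = 1/(61 - 7) = 1/54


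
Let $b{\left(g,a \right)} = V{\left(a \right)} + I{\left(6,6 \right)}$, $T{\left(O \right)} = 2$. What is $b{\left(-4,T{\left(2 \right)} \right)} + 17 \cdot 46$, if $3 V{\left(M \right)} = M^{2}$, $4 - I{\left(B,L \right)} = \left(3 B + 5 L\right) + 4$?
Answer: $\frac{2206}{3} \approx 735.33$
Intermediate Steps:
$I{\left(B,L \right)} = - 5 L - 3 B$ ($I{\left(B,L \right)} = 4 - \left(\left(3 B + 5 L\right) + 4\right) = 4 - \left(4 + 3 B + 5 L\right) = - 5 L - 3 B$)
$V{\left(M \right)} = \frac{M^{2}}{3}$
$b{\left(g,a \right)} = -48 + \frac{a^{2}}{3}$ ($b{\left(g,a \right)} = \frac{a^{2}}{3} - 48 = -48 + \frac{a^{2}}{3}$)
$b{\left(-4,T{\left(2 \right)} \right)} + 17 \cdot 46 = \left(-48 + \frac{2^{2}}{3}\right) + 17 \cdot 46 = \left(-48 + \frac{1}{3} \cdot 4\right) + 782 = \left(-48 + \frac{4}{3}\right) + 782 = - \frac{140}{3} + 782 = \frac{2206}{3}$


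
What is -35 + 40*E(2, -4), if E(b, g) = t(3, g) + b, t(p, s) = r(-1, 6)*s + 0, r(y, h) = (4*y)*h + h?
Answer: 2925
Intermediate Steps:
r(y, h) = h + 4*h*y (r(y, h) = 4*h*y + h = h + 4*h*y)
t(p, s) = -18*s (t(p, s) = (6*(1 + 4*(-1)))*s + 0 = (6*(1 - 4))*s + 0 = (6*(-3))*s + 0 = -18*s + 0 = -18*s)
E(b, g) = b - 18*g (E(b, g) = -18*g + b = b - 18*g)
-35 + 40*E(2, -4) = -35 + 40*(2 - 18*(-4)) = -35 + 40*(2 + 72) = -35 + 40*74 = -35 + 2960 = 2925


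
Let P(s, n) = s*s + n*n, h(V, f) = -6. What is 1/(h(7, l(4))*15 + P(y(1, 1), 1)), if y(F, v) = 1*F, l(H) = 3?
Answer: -1/88 ≈ -0.011364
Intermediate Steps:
y(F, v) = F
P(s, n) = n² + s² (P(s, n) = s² + n² = n² + s²)
1/(h(7, l(4))*15 + P(y(1, 1), 1)) = 1/(-6*15 + (1² + 1²)) = 1/(-90 + (1 + 1)) = 1/(-90 + 2) = 1/(-88) = -1/88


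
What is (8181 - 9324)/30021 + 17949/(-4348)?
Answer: -181272231/43510436 ≈ -4.1662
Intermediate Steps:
(8181 - 9324)/30021 + 17949/(-4348) = -1143*1/30021 + 17949*(-1/4348) = -381/10007 - 17949/4348 = -181272231/43510436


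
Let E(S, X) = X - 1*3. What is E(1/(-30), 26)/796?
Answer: 23/796 ≈ 0.028894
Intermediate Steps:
E(S, X) = -3 + X (E(S, X) = X - 3 = -3 + X)
E(1/(-30), 26)/796 = (-3 + 26)/796 = 23*(1/796) = 23/796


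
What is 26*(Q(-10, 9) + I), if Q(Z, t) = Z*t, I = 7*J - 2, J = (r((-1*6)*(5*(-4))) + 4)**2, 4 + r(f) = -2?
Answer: -1664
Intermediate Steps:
r(f) = -6 (r(f) = -4 - 2 = -6)
J = 4 (J = (-6 + 4)**2 = (-2)**2 = 4)
I = 26 (I = 7*4 - 2 = 28 - 2 = 26)
26*(Q(-10, 9) + I) = 26*(-10*9 + 26) = 26*(-90 + 26) = 26*(-64) = -1664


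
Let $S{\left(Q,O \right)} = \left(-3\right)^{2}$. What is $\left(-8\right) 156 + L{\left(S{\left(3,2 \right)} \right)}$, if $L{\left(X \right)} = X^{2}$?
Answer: $-1167$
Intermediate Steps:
$S{\left(Q,O \right)} = 9$
$\left(-8\right) 156 + L{\left(S{\left(3,2 \right)} \right)} = \left(-8\right) 156 + 9^{2} = -1248 + 81 = -1167$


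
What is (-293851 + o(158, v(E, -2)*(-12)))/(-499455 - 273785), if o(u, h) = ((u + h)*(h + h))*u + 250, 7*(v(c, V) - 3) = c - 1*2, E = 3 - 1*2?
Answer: 80063889/37888760 ≈ 2.1131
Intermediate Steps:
E = 1 (E = 3 - 2 = 1)
v(c, V) = 19/7 + c/7 (v(c, V) = 3 + (c - 1*2)/7 = 3 + (c - 2)/7 = 3 + (-2 + c)/7 = 3 + (-2/7 + c/7) = 19/7 + c/7)
o(u, h) = 250 + 2*h*u*(h + u) (o(u, h) = ((h + u)*(2*h))*u + 250 = (2*h*(h + u))*u + 250 = 2*h*u*(h + u) + 250 = 250 + 2*h*u*(h + u))
(-293851 + o(158, v(E, -2)*(-12)))/(-499455 - 273785) = (-293851 + (250 + 2*((19/7 + (⅐)*1)*(-12))*158² + 2*158*((19/7 + (⅐)*1)*(-12))²))/(-499455 - 273785) = (-293851 + (250 + 2*((19/7 + ⅐)*(-12))*24964 + 2*158*((19/7 + ⅐)*(-12))²))/(-773240) = (-293851 + (250 + 2*((20/7)*(-12))*24964 + 2*158*((20/7)*(-12))²))*(-1/773240) = (-293851 + (250 + 2*(-240/7)*24964 + 2*158*(-240/7)²))*(-1/773240) = (-293851 + (250 - 11982720/7 + 2*158*(57600/49)))*(-1/773240) = (-293851 + (250 - 11982720/7 + 18201600/49))*(-1/773240) = (-293851 - 65665190/49)*(-1/773240) = -80063889/49*(-1/773240) = 80063889/37888760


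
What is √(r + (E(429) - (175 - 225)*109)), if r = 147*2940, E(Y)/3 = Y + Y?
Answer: 2*√110051 ≈ 663.48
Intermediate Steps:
E(Y) = 6*Y (E(Y) = 3*(Y + Y) = 3*(2*Y) = 6*Y)
r = 432180
√(r + (E(429) - (175 - 225)*109)) = √(432180 + (6*429 - (175 - 225)*109)) = √(432180 + (2574 - (-50)*109)) = √(432180 + (2574 - 1*(-5450))) = √(432180 + (2574 + 5450)) = √(432180 + 8024) = √440204 = 2*√110051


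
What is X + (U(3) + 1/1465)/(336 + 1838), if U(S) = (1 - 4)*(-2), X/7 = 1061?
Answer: 23654335361/3184910 ≈ 7427.0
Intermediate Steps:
X = 7427 (X = 7*1061 = 7427)
U(S) = 6 (U(S) = -3*(-2) = 6)
X + (U(3) + 1/1465)/(336 + 1838) = 7427 + (6 + 1/1465)/(336 + 1838) = 7427 + (6 + 1/1465)/2174 = 7427 + (8791/1465)*(1/2174) = 7427 + 8791/3184910 = 23654335361/3184910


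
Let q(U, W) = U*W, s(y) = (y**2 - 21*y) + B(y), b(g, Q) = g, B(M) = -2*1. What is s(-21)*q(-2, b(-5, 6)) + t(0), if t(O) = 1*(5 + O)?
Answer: 8805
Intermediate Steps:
B(M) = -2
t(O) = 5 + O
s(y) = -2 + y**2 - 21*y (s(y) = (y**2 - 21*y) - 2 = -2 + y**2 - 21*y)
s(-21)*q(-2, b(-5, 6)) + t(0) = (-2 + (-21)**2 - 21*(-21))*(-2*(-5)) + (5 + 0) = (-2 + 441 + 441)*10 + 5 = 880*10 + 5 = 8800 + 5 = 8805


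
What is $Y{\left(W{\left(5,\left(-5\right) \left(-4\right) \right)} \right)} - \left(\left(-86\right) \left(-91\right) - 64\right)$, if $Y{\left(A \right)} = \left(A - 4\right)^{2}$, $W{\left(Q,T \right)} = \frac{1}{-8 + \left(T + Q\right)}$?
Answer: $- \frac{2238729}{289} \approx -7746.5$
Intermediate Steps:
$W{\left(Q,T \right)} = \frac{1}{-8 + Q + T}$ ($W{\left(Q,T \right)} = \frac{1}{-8 + \left(Q + T\right)} = \frac{1}{-8 + Q + T}$)
$Y{\left(A \right)} = \left(-4 + A\right)^{2}$
$Y{\left(W{\left(5,\left(-5\right) \left(-4\right) \right)} \right)} - \left(\left(-86\right) \left(-91\right) - 64\right) = \left(-4 + \frac{1}{-8 + 5 - -20}\right)^{2} - \left(\left(-86\right) \left(-91\right) - 64\right) = \left(-4 + \frac{1}{-8 + 5 + 20}\right)^{2} - \left(7826 - 64\right) = \left(-4 + \frac{1}{17}\right)^{2} - 7762 = \left(- \frac{67}{17}\right)^{2} - 7762 = \frac{4489}{289} - 7762 = - \frac{2238729}{289}$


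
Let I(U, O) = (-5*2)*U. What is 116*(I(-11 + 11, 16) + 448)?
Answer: 51968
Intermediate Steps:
I(U, O) = -10*U
116*(I(-11 + 11, 16) + 448) = 116*(-10*(-11 + 11) + 448) = 116*(-10*0 + 448) = 116*(0 + 448) = 116*448 = 51968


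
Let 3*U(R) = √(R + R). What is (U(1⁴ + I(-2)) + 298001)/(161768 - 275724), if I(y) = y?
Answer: -298001/113956 - I*√2/341868 ≈ -2.6151 - 4.1367e-6*I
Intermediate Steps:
U(R) = √2*√R/3 (U(R) = √(R + R)/3 = √(2*R)/3 = (√2*√R)/3 = √2*√R/3)
(U(1⁴ + I(-2)) + 298001)/(161768 - 275724) = (√2*√(1⁴ - 2)/3 + 298001)/(161768 - 275724) = (√2*√(1 - 2)/3 + 298001)/(-113956) = (√2*√(-1)/3 + 298001)*(-1/113956) = (√2*I/3 + 298001)*(-1/113956) = (I*√2/3 + 298001)*(-1/113956) = (298001 + I*√2/3)*(-1/113956) = -298001/113956 - I*√2/341868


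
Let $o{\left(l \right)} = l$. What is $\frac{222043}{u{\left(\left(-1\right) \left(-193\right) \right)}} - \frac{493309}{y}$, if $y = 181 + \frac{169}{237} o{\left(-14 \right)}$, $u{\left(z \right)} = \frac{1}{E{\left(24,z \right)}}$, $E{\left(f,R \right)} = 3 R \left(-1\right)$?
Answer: $- \frac{5210899692540}{40531} \approx -1.2857 \cdot 10^{8}$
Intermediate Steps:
$E{\left(f,R \right)} = - 3 R$
$u{\left(z \right)} = - \frac{1}{3 z}$ ($u{\left(z \right)} = \frac{1}{\left(-3\right) z} = - \frac{1}{3 z}$)
$y = \frac{40531}{237}$ ($y = 181 + \frac{169}{237} \left(-14\right) = 181 - \frac{2366}{237} = \frac{40531}{237} \approx 171.02$)
$\frac{222043}{u{\left(\left(-1\right) \left(-193\right) \right)}} - \frac{493309}{y} = \frac{222043}{\left(- \frac{1}{3}\right) \frac{1}{\left(-1\right) \left(-193\right)}} - \frac{493309}{\frac{40531}{237}} = \frac{222043}{\left(- \frac{1}{3}\right) \frac{1}{193}} - \frac{116914233}{40531} = \frac{222043}{- \frac{1}{579}} - \frac{116914233}{40531} = 222043 \left(-579\right) - \frac{116914233}{40531} = -128562897 - \frac{116914233}{40531} = - \frac{5210899692540}{40531}$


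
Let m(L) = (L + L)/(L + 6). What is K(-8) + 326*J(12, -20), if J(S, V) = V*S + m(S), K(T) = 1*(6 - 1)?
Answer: -233401/3 ≈ -77800.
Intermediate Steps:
m(L) = 2*L/(6 + L) (m(L) = (2*L)/(6 + L) = 2*L/(6 + L))
K(T) = 5 (K(T) = 1*5 = 5)
J(S, V) = S*V + 2*S/(6 + S) (J(S, V) = V*S + 2*S/(6 + S) = S*V + 2*S/(6 + S))
K(-8) + 326*J(12, -20) = 5 + 326*(12*(2 - 20*(6 + 12))/(6 + 12)) = 5 + 326*(12*(2 - 20*18)/18) = 5 + 326*(12*(1/18)*(2 - 360)) = 5 + 326*(12*(1/18)*(-358)) = 5 + 326*(-716/3) = 5 - 233416/3 = -233401/3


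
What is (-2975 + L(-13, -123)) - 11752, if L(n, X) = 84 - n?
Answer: -14630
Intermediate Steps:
(-2975 + L(-13, -123)) - 11752 = (-2975 + (84 - 1*(-13))) - 11752 = (-2975 + (84 + 13)) - 11752 = (-2975 + 97) - 11752 = -2878 - 11752 = -14630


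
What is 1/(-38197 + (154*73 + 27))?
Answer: -1/26928 ≈ -3.7136e-5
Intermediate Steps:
1/(-38197 + (154*73 + 27)) = 1/(-38197 + (11242 + 27)) = 1/(-38197 + 11269) = 1/(-26928) = -1/26928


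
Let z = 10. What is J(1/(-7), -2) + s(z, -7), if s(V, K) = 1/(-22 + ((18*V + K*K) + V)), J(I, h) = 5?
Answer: 1086/217 ≈ 5.0046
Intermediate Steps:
s(V, K) = 1/(-22 + K² + 19*V) (s(V, K) = 1/(-22 + ((18*V + K²) + V)) = 1/(-22 + ((K² + 18*V) + V)) = 1/(-22 + (K² + 19*V)) = 1/(-22 + K² + 19*V))
J(1/(-7), -2) + s(z, -7) = 5 + 1/(-22 + (-7)² + 19*10) = 5 + 1/(-22 + 49 + 190) = 5 + 1/217 = 1086/217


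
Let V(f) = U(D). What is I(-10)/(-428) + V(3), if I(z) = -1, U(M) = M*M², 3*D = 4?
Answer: 27419/11556 ≈ 2.3727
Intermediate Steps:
D = 4/3 (D = (⅓)*4 = 4/3 ≈ 1.3333)
U(M) = M³
V(f) = 64/27 (V(f) = (4/3)³ = 64/27)
I(-10)/(-428) + V(3) = -1/(-428) + 64/27 = -1/428*(-1) + 64/27 = 1/428 + 64/27 = 27419/11556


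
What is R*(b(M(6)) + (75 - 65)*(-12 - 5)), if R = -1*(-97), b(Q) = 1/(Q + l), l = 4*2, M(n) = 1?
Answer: -148313/9 ≈ -16479.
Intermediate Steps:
l = 8
b(Q) = 1/(8 + Q) (b(Q) = 1/(Q + 8) = 1/(8 + Q))
R = 97
R*(b(M(6)) + (75 - 65)*(-12 - 5)) = 97*(1/(8 + 1) + (75 - 65)*(-12 - 5)) = 97*(1/9 + 10*(-17)) = 97*(⅑ - 170) = 97*(-1529/9) = -148313/9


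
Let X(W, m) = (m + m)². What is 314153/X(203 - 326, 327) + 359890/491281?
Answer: 308268111233/210128744196 ≈ 1.4670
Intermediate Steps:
X(W, m) = 4*m² (X(W, m) = (2*m)² = 4*m²)
314153/X(203 - 326, 327) + 359890/491281 = 314153/((4*327²)) + 359890/491281 = 314153/((4*106929)) + 359890*(1/491281) = 314153/427716 + 359890/491281 = 308268111233/210128744196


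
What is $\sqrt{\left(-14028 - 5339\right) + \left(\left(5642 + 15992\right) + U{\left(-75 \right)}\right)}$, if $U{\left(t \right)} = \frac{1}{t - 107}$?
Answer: $\frac{\sqrt{75091926}}{182} \approx 47.613$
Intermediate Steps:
$U{\left(t \right)} = \frac{1}{-107 + t}$
$\sqrt{\left(-14028 - 5339\right) + \left(\left(5642 + 15992\right) + U{\left(-75 \right)}\right)} = \sqrt{\left(-14028 - 5339\right) + \left(\left(5642 + 15992\right) + \frac{1}{-107 - 75}\right)} = \sqrt{-19367 + \left(21634 + \frac{1}{-182}\right)} = \sqrt{-19367 + \left(21634 - \frac{1}{182}\right)} = \sqrt{-19367 + \frac{3937387}{182}} = \sqrt{\frac{412593}{182}} = \frac{\sqrt{75091926}}{182}$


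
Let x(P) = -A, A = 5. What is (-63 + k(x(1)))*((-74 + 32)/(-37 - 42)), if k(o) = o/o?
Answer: -2604/79 ≈ -32.962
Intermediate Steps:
x(P) = -5 (x(P) = -1*5 = -5)
k(o) = 1
(-63 + k(x(1)))*((-74 + 32)/(-37 - 42)) = (-63 + 1)*((-74 + 32)/(-37 - 42)) = -(-2604)/(-79) = -(-2604)*(-1)/79 = -62*42/79 = -2604/79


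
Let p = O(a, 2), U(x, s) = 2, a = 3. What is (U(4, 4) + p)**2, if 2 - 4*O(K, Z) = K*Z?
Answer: 1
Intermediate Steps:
O(K, Z) = 1/2 - K*Z/4
p = -1 (p = 1/2 - 1/4*3*2 = 1/2 - 3/2 = -1)
(U(4, 4) + p)**2 = (2 - 1)**2 = 1**2 = 1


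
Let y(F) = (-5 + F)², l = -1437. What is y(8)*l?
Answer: -12933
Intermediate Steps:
y(8)*l = (-5 + 8)²*(-1437) = 3²*(-1437) = 9*(-1437) = -12933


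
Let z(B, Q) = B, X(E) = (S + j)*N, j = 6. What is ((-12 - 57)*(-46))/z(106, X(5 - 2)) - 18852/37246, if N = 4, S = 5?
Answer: 29055123/987019 ≈ 29.437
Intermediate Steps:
X(E) = 44 (X(E) = (5 + 6)*4 = 11*4 = 44)
((-12 - 57)*(-46))/z(106, X(5 - 2)) - 18852/37246 = ((-12 - 57)*(-46))/106 - 18852/37246 = -69*(-46)*(1/106) - 18852*1/37246 = 3174*(1/106) - 9426/18623 = 1587/53 - 9426/18623 = 29055123/987019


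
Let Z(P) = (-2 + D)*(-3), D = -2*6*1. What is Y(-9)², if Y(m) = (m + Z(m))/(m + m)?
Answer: 121/36 ≈ 3.3611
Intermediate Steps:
D = -12 (D = -12*1 = -12)
Z(P) = 42 (Z(P) = (-2 - 12)*(-3) = -14*(-3) = 42)
Y(m) = (42 + m)/(2*m) (Y(m) = (m + 42)/(m + m) = (42 + m)/((2*m)) = (42 + m)*(1/(2*m)) = (42 + m)/(2*m))
Y(-9)² = ((½)*(42 - 9)/(-9))² = ((½)*(-⅑)*33)² = (-11/6)² = 121/36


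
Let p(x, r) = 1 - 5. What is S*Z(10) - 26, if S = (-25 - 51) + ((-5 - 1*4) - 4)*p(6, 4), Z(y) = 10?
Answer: -266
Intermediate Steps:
p(x, r) = -4
S = -24 (S = (-25 - 51) + ((-5 - 1*4) - 4)*(-4) = -76 + ((-5 - 4) - 4)*(-4) = -76 + (-9 - 4)*(-4) = -76 - 13*(-4) = -76 + 52 = -24)
S*Z(10) - 26 = -24*10 - 26 = -240 - 26 = -266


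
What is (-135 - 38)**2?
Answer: 29929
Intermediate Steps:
(-135 - 38)**2 = (-173)**2 = 29929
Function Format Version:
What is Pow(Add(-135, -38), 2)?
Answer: 29929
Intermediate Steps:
Pow(Add(-135, -38), 2) = Pow(-173, 2) = 29929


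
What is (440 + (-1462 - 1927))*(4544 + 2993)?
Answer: -22226613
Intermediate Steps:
(440 + (-1462 - 1927))*(4544 + 2993) = (440 - 3389)*7537 = -2949*7537 = -22226613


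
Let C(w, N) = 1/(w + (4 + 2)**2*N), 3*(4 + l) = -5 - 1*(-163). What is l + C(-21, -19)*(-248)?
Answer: 34558/705 ≈ 49.018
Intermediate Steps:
l = 146/3 (l = -4 + (-5 - 1*(-163))/3 = -4 + (-5 + 163)/3 = -4 + (1/3)*158 = -4 + 158/3 = 146/3 ≈ 48.667)
C(w, N) = 1/(w + 36*N) (C(w, N) = 1/(w + 6**2*N) = 1/(w + 36*N))
l + C(-21, -19)*(-248) = 146/3 - 248/(-21 + 36*(-19)) = 146/3 - 248/(-21 - 684) = 146/3 - 248/(-705) = 146/3 - 1/705*(-248) = 146/3 + 248/705 = 34558/705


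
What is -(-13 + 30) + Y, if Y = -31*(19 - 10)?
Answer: -296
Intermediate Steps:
Y = -279 (Y = -31*9 = -279)
-(-13 + 30) + Y = -(-13 + 30) - 279 = -1*17 - 279 = -17 - 279 = -296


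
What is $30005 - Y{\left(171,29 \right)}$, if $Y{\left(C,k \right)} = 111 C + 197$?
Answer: $10827$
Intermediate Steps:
$Y{\left(C,k \right)} = 197 + 111 C$
$30005 - Y{\left(171,29 \right)} = 30005 - \left(197 + 111 \cdot 171\right) = 30005 - \left(197 + 18981\right) = 30005 - 19178 = 10827$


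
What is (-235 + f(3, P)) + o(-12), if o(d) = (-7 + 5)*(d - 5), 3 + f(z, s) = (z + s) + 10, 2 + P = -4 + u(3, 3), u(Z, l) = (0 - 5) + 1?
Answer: -201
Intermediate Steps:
u(Z, l) = -4 (u(Z, l) = -5 + 1 = -4)
P = -10 (P = -2 + (-4 - 4) = -2 - 8 = -10)
f(z, s) = 7 + s + z (f(z, s) = -3 + ((z + s) + 10) = -3 + ((s + z) + 10) = -3 + (10 + s + z) = 7 + s + z)
o(d) = 10 - 2*d (o(d) = -2*(-5 + d) = 10 - 2*d)
(-235 + f(3, P)) + o(-12) = (-235 + (7 - 10 + 3)) + (10 - 2*(-12)) = (-235 + 0) + (10 + 24) = -235 + 34 = -201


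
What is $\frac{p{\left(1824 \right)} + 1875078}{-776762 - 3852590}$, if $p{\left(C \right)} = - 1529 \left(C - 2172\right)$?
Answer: $- \frac{1203585}{2314676} \approx -0.51998$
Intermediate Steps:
$p{\left(C \right)} = 3320988 - 1529 C$ ($p{\left(C \right)} = - 1529 \left(-2172 + C\right) = 3320988 - 1529 C$)
$\frac{p{\left(1824 \right)} + 1875078}{-776762 - 3852590} = \frac{\left(3320988 - 2788896\right) + 1875078}{-776762 - 3852590} = \frac{\left(3320988 - 2788896\right) + 1875078}{-4629352} = \left(532092 + 1875078\right) \left(- \frac{1}{4629352}\right) = 2407170 \left(- \frac{1}{4629352}\right) = - \frac{1203585}{2314676}$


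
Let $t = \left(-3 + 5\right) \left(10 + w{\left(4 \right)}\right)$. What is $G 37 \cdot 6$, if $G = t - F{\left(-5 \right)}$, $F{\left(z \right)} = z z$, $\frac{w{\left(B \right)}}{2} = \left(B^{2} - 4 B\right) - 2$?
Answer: $-2886$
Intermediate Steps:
$w{\left(B \right)} = -4 - 8 B + 2 B^{2}$ ($w{\left(B \right)} = 2 \left(\left(B^{2} - 4 B\right) - 2\right) = 2 \left(-2 + B^{2} - 4 B\right) = -4 - 8 B + 2 B^{2}$)
$F{\left(z \right)} = z^{2}$
$t = 12$ ($t = \left(-3 + 5\right) \left(10 - \left(36 - 32\right)\right) = 2 \left(10 - 4\right) = 2 \cdot 6 = 12$)
$G = -13$ ($G = 12 - \left(-5\right)^{2} = 12 - 25 = -13$)
$G 37 \cdot 6 = \left(-13\right) 37 \cdot 6 = \left(-481\right) 6 = -2886$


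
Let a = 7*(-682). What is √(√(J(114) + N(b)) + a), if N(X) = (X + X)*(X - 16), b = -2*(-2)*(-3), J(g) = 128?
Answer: √(-4774 + 20*√2) ≈ 68.889*I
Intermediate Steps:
b = -12 (b = 4*(-3) = -12)
N(X) = 2*X*(-16 + X) (N(X) = (2*X)*(-16 + X) = 2*X*(-16 + X))
a = -4774
√(√(J(114) + N(b)) + a) = √(√(128 + 2*(-12)*(-16 - 12)) - 4774) = √(√(128 + 2*(-12)*(-28)) - 4774) = √(√(128 + 672) - 4774) = √(√800 - 4774) = √(20*√2 - 4774) = √(-4774 + 20*√2)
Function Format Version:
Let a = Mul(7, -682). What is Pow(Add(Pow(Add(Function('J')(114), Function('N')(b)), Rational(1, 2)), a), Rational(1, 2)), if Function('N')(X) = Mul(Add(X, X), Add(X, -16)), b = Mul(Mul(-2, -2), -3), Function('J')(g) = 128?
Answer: Pow(Add(-4774, Mul(20, Pow(2, Rational(1, 2)))), Rational(1, 2)) ≈ Mul(68.889, I)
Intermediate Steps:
b = -12 (b = Mul(4, -3) = -12)
Function('N')(X) = Mul(2, X, Add(-16, X)) (Function('N')(X) = Mul(Mul(2, X), Add(-16, X)) = Mul(2, X, Add(-16, X)))
a = -4774
Pow(Add(Pow(Add(Function('J')(114), Function('N')(b)), Rational(1, 2)), a), Rational(1, 2)) = Pow(Add(Pow(Add(128, Mul(2, -12, Add(-16, -12))), Rational(1, 2)), -4774), Rational(1, 2)) = Pow(Add(Pow(Add(128, Mul(2, -12, -28)), Rational(1, 2)), -4774), Rational(1, 2)) = Pow(Add(Pow(Add(128, 672), Rational(1, 2)), -4774), Rational(1, 2)) = Pow(Add(Pow(800, Rational(1, 2)), -4774), Rational(1, 2)) = Pow(Add(Mul(20, Pow(2, Rational(1, 2))), -4774), Rational(1, 2)) = Pow(Add(-4774, Mul(20, Pow(2, Rational(1, 2)))), Rational(1, 2))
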